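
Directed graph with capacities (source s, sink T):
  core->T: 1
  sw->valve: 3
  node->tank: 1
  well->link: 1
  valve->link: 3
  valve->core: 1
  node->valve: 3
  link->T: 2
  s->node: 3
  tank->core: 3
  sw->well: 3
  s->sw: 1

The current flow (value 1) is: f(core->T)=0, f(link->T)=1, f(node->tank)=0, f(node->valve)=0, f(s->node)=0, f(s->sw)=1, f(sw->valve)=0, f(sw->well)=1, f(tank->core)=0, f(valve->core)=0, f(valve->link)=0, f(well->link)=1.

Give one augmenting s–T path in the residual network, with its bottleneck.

s->node->valve->link->T, bottleneck 1

Residual along s->node->valve->link->T: s->node: 3, node->valve: 3, valve->link: 3, link->T: 1.
Bottleneck = min = 1.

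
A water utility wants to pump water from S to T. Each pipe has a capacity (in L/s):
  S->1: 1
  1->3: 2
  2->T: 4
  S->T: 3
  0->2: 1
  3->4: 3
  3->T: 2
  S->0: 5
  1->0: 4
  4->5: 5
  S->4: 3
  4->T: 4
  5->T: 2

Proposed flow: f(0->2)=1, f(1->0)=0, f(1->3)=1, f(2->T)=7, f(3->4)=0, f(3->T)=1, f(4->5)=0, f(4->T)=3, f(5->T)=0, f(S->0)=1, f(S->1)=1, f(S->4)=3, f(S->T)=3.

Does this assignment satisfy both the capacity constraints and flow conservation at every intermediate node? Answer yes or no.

No

Capacity violated on 2->T: flow 7 > capacity 4.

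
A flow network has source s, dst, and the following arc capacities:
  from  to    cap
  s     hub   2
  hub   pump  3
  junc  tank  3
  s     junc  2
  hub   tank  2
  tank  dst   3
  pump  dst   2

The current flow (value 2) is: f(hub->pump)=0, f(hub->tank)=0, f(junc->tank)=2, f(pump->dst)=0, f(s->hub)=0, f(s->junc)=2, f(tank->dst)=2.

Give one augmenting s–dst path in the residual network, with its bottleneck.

s->hub->tank->dst, bottleneck 1

Residual along s->hub->tank->dst: s->hub: 2, hub->tank: 2, tank->dst: 1.
Bottleneck = min = 1.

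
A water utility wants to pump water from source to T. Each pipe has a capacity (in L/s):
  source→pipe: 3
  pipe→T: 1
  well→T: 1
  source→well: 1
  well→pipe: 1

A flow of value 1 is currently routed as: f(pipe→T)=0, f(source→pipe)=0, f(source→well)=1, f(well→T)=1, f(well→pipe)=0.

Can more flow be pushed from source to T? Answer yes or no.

Yes

Residual path source→pipe→T has bottleneck 1 > 0.
Pushing 1 along it raises the flow to 2, so the given flow is not maximum.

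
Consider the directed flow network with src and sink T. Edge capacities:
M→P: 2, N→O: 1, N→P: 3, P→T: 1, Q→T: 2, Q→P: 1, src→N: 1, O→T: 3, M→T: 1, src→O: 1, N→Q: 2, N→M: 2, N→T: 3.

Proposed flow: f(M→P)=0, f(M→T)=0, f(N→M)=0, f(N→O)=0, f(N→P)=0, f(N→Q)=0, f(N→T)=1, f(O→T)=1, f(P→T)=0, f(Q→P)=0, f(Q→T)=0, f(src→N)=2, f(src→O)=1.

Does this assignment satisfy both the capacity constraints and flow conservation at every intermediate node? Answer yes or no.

Capacity violated on src→N: flow 2 > capacity 1.

No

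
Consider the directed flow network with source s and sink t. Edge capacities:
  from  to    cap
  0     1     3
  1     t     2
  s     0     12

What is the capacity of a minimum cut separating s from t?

Max flow = 2 (via 1 augmenting path).
In the residual at optimum, the set reachable from s is {0, 1, s}.
Cut edges: 1→t (cap 2). Sum = 2.

2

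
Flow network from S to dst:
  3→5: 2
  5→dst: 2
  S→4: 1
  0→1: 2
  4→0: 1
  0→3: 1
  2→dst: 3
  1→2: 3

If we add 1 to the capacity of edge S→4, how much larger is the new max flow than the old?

Original max flow = 1.
Even with extra capacity on S→4, another cut of capacity 1 remains binding.
New max flow = 1. Increase = 0.

0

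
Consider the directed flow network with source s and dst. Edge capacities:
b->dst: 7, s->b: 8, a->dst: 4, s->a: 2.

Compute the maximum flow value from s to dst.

Augment s->b->dst: bottleneck 7. Total 7.
Augment s->a->dst: bottleneck 2. Total 9.
No augmenting path remains in the residual graph.

9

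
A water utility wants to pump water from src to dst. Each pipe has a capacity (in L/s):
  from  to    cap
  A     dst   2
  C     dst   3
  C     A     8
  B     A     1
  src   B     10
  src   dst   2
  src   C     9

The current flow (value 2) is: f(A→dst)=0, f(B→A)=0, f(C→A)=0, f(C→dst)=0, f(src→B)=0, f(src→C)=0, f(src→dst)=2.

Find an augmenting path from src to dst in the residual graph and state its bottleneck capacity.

Residual along src→C→dst: src→C: 9, C→dst: 3.
Bottleneck = min = 3.

src→C→dst, bottleneck 3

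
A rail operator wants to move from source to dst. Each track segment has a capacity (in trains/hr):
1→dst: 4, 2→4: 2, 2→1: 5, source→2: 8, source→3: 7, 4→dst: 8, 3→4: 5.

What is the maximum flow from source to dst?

Augment source→3→4→dst: bottleneck 5. Total 5.
Augment source→2→4→dst: bottleneck 2. Total 7.
Augment source→2→1→dst: bottleneck 4. Total 11.
No augmenting path remains in the residual graph.

11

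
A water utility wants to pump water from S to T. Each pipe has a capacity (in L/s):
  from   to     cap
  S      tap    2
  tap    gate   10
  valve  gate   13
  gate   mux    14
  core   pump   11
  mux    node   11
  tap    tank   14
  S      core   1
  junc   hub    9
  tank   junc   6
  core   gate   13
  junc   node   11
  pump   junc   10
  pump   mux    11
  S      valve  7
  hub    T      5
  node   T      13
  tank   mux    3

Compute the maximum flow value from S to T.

10

Augment S→tap→tank→junc→hub→T: bottleneck 2. Total 2.
Augment S→core→pump→junc→hub→T: bottleneck 1. Total 3.
Augment S→valve→gate→mux→node→T: bottleneck 7. Total 10.
No augmenting path remains in the residual graph.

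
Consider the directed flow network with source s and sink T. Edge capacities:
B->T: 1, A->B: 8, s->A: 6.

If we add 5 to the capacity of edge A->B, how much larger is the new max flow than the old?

Original max flow = 1.
Edge A->B does not cross the min cut (source side {A, B, s}), so extra capacity there cannot help.
New max flow = 1. Increase = 0.

0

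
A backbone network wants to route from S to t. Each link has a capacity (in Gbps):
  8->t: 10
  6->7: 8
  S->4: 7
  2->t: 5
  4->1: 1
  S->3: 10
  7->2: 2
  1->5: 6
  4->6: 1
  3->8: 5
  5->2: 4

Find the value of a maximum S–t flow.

Augment S->3->8->t: bottleneck 5. Total 5.
Augment S->4->1->5->2->t: bottleneck 1. Total 6.
Augment S->4->6->7->2->t: bottleneck 1. Total 7.
No augmenting path remains in the residual graph.

7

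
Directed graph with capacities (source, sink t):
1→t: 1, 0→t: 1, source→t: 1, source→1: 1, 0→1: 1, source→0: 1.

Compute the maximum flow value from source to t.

3

Augment source→t: bottleneck 1. Total 1.
Augment source→0→t: bottleneck 1. Total 2.
Augment source→1→t: bottleneck 1. Total 3.
No augmenting path remains in the residual graph.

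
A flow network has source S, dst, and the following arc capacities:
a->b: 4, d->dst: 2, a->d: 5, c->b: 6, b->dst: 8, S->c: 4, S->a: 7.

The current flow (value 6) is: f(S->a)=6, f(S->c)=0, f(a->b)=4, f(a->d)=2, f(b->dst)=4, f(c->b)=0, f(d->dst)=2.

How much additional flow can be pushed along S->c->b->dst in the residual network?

Residual capacities along the path: S->c: 4, c->b: 6, b->dst: 4.
Minimum is 4.

4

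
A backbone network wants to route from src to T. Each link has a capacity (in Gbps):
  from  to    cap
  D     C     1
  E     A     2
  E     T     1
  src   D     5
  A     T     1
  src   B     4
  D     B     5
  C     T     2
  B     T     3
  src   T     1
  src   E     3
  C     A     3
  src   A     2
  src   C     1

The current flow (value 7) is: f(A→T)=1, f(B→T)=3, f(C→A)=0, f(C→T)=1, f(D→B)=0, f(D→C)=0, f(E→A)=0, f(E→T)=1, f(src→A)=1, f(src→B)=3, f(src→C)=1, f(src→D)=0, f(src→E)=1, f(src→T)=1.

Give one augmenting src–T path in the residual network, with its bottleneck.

src→D→C→T, bottleneck 1

Residual along src→D→C→T: src→D: 5, D→C: 1, C→T: 1.
Bottleneck = min = 1.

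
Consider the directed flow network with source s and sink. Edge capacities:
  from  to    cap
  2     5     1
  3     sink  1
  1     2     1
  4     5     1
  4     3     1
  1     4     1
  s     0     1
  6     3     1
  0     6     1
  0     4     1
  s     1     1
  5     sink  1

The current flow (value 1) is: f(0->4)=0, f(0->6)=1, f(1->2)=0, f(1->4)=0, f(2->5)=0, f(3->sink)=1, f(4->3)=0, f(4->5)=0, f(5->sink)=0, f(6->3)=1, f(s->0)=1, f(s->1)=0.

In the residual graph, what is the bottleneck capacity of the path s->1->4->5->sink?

1

Residual capacities along the path: s->1: 1, 1->4: 1, 4->5: 1, 5->sink: 1.
Minimum is 1.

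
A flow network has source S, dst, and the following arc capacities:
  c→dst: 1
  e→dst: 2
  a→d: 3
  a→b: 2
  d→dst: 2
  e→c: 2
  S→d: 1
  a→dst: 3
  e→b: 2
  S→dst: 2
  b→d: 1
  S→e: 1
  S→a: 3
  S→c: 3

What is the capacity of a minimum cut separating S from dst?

8

Max flow = 8 (via 5 augmenting paths).
In the residual at optimum, the set reachable from S is {S, c}.
Cut edges: S→e (cap 1), S→a (cap 3), S→d (cap 1), S→dst (cap 2), c→dst (cap 1). Sum = 8.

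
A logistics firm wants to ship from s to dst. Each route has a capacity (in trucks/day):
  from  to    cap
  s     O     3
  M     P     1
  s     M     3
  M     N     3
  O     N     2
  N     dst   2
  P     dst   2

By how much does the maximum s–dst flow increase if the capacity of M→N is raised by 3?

Original max flow = 3.
Edge M→N does not cross the min cut (source side {M, N, O, s}), so extra capacity there cannot help.
New max flow = 3. Increase = 0.

0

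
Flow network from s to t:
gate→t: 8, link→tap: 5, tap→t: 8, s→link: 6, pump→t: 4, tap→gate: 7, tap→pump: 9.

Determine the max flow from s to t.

5

Augment s→link→tap→t: bottleneck 5. Total 5.
No augmenting path remains in the residual graph.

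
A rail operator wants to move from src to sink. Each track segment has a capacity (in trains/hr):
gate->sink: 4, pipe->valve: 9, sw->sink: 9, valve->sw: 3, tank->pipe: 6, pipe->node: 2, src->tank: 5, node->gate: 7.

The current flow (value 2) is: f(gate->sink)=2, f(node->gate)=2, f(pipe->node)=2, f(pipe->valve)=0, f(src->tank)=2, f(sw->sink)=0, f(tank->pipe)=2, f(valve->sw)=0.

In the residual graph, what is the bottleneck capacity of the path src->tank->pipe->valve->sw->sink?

3

Residual capacities along the path: src->tank: 3, tank->pipe: 4, pipe->valve: 9, valve->sw: 3, sw->sink: 9.
Minimum is 3.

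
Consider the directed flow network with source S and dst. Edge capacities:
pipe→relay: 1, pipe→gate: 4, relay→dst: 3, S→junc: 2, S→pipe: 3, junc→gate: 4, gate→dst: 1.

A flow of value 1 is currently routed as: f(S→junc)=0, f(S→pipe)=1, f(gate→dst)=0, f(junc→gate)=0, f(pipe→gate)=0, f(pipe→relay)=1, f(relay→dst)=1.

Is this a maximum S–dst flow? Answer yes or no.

Residual path S→pipe→gate→dst has bottleneck 1 > 0.
Pushing 1 along it raises the flow to 2, so the given flow is not maximum.

No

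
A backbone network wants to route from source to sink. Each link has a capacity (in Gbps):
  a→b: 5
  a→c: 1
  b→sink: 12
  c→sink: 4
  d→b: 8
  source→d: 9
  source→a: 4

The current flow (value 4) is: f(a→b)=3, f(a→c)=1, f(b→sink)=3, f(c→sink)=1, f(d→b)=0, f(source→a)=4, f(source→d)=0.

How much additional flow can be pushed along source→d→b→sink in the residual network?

Residual capacities along the path: source→d: 9, d→b: 8, b→sink: 9.
Minimum is 8.

8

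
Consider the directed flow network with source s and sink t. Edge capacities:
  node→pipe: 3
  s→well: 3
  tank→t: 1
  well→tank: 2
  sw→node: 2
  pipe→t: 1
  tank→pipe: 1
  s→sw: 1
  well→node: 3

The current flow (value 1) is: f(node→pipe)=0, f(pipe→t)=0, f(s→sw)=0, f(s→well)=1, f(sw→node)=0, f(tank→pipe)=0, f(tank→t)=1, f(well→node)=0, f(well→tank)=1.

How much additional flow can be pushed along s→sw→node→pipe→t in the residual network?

Residual capacities along the path: s→sw: 1, sw→node: 2, node→pipe: 3, pipe→t: 1.
Minimum is 1.

1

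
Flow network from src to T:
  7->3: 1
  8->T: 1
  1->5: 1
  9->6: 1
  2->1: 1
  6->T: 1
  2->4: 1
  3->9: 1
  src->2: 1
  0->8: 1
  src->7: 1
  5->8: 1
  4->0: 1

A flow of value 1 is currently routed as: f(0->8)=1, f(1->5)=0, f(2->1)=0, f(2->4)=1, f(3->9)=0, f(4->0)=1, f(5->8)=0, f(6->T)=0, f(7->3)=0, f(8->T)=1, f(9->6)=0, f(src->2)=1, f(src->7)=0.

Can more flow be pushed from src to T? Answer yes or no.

Yes

Residual path src->7->3->9->6->T has bottleneck 1 > 0.
Pushing 1 along it raises the flow to 2, so the given flow is not maximum.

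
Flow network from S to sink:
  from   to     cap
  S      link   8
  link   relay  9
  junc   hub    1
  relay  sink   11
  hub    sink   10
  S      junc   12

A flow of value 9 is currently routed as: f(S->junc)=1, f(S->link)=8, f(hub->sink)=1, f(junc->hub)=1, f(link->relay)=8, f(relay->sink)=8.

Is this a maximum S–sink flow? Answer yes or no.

Residual reachable from S: {S, junc}; sink is not reachable.
Saturated cut: junc->hub, S->link with total capacity 9 = current flow value. Flow is maximum.

Yes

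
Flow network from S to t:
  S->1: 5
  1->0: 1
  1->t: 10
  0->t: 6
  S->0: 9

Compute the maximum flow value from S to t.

Augment S->1->t: bottleneck 5. Total 5.
Augment S->0->t: bottleneck 6. Total 11.
No augmenting path remains in the residual graph.

11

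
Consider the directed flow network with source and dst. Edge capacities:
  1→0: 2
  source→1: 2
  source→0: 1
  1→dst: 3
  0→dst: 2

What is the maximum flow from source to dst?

3

Augment source→1→dst: bottleneck 2. Total 2.
Augment source→0→dst: bottleneck 1. Total 3.
No augmenting path remains in the residual graph.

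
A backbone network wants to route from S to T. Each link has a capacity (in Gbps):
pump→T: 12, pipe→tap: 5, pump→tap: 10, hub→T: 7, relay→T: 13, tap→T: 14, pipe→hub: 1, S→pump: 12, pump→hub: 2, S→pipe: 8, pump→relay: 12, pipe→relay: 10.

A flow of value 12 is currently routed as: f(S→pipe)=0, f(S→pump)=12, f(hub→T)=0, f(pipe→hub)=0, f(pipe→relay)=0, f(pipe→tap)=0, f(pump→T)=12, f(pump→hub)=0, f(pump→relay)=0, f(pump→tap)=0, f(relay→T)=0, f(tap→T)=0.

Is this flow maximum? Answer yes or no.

Residual path S→pipe→tap→T has bottleneck 5 > 0.
Pushing 5 along it raises the flow to 17, so the given flow is not maximum.

No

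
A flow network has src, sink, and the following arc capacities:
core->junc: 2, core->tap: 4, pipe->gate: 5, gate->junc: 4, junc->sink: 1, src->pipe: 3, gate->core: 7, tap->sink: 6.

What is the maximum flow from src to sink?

Augment src->pipe->gate->junc->sink: bottleneck 1. Total 1.
Augment src->pipe->gate->core->tap->sink: bottleneck 2. Total 3.
No augmenting path remains in the residual graph.

3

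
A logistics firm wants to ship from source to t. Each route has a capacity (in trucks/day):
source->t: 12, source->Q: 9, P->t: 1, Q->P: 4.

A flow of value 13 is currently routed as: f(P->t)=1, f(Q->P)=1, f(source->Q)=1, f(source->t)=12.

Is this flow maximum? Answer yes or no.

Residual reachable from source: {P, Q, source}; t is not reachable.
Saturated cut: source->t, P->t with total capacity 13 = current flow value. Flow is maximum.

Yes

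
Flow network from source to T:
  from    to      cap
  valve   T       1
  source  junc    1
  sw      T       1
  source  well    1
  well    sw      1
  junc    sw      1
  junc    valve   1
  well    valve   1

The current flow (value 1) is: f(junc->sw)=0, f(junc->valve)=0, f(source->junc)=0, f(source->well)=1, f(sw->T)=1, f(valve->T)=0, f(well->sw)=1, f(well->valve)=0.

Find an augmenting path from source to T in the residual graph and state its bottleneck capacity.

source->junc->valve->T, bottleneck 1

Residual along source->junc->valve->T: source->junc: 1, junc->valve: 1, valve->T: 1.
Bottleneck = min = 1.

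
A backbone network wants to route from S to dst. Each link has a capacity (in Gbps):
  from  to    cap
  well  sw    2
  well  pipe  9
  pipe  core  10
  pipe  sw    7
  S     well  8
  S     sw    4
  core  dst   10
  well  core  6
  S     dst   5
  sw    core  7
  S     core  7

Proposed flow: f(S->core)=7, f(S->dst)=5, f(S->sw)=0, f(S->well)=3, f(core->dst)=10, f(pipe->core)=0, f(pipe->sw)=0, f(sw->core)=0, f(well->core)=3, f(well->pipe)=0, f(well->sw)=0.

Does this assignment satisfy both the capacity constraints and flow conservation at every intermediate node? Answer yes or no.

Every edge has 0 ≤ f(e) ≤ cap(e).
At each intermediate node, inflow equals outflow.

Yes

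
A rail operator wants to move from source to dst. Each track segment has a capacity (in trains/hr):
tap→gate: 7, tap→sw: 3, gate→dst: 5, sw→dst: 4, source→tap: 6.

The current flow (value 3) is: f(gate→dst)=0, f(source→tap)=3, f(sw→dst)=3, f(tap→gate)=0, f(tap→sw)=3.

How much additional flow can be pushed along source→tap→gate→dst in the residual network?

3

Residual capacities along the path: source→tap: 3, tap→gate: 7, gate→dst: 5.
Minimum is 3.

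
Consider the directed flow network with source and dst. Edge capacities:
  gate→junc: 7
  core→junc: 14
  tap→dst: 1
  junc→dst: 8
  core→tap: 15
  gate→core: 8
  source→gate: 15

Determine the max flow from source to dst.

Augment source→gate→junc→dst: bottleneck 7. Total 7.
Augment source→gate→core→tap→dst: bottleneck 1. Total 8.
Augment source→gate→core→junc→dst: bottleneck 1. Total 9.
No augmenting path remains in the residual graph.

9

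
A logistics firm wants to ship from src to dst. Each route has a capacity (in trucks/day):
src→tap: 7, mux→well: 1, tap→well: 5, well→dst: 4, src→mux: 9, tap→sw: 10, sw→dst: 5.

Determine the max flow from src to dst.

8

Augment src→tap→sw→dst: bottleneck 5. Total 5.
Augment src→tap→well→dst: bottleneck 2. Total 7.
Augment src→mux→well→dst: bottleneck 1. Total 8.
No augmenting path remains in the residual graph.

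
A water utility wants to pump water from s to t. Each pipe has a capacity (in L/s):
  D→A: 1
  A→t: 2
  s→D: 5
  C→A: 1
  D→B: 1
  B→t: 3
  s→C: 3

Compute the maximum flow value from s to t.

3

Augment s→C→A→t: bottleneck 1. Total 1.
Augment s→D→A→t: bottleneck 1. Total 2.
Augment s→D→B→t: bottleneck 1. Total 3.
No augmenting path remains in the residual graph.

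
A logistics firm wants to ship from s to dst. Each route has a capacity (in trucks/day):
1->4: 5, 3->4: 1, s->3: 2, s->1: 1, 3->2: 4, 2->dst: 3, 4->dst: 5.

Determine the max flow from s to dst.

Augment s->1->4->dst: bottleneck 1. Total 1.
Augment s->3->4->dst: bottleneck 1. Total 2.
Augment s->3->2->dst: bottleneck 1. Total 3.
No augmenting path remains in the residual graph.

3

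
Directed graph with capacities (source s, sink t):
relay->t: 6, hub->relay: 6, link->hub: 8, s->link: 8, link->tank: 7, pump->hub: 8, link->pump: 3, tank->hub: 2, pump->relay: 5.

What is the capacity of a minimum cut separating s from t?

6

Max flow = 6 (via 2 augmenting paths).
In the residual at optimum, the set reachable from s is {hub, link, pump, relay, s, tank}.
Cut edges: relay->t (cap 6). Sum = 6.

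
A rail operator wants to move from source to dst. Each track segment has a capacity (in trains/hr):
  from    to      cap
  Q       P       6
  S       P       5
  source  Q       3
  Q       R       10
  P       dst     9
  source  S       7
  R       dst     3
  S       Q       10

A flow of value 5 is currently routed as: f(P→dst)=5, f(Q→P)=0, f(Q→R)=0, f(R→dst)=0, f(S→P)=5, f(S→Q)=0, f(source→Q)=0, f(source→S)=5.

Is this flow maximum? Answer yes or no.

No

Residual path source→Q→P→dst has bottleneck 3 > 0.
Pushing 3 along it raises the flow to 8, so the given flow is not maximum.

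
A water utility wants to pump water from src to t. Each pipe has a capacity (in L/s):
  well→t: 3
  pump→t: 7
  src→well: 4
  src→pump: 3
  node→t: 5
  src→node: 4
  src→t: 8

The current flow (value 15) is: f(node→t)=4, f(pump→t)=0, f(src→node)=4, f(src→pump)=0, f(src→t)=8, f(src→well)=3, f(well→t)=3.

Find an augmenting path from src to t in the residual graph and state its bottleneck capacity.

src→pump→t, bottleneck 3

Residual along src→pump→t: src→pump: 3, pump→t: 7.
Bottleneck = min = 3.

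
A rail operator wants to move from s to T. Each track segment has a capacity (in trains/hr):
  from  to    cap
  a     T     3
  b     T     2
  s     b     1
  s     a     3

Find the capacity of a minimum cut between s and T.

Max flow = 4 (via 2 augmenting paths).
In the residual at optimum, the set reachable from s is {s}.
Cut edges: s->b (cap 1), s->a (cap 3). Sum = 4.

4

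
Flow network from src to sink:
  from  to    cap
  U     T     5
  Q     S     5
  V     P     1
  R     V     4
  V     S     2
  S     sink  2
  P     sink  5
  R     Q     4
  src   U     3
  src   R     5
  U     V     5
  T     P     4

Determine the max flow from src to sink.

6

Augment src→R→Q→S→sink: bottleneck 2. Total 2.
Augment src→R→V→P→sink: bottleneck 1. Total 3.
Augment src→U→T→P→sink: bottleneck 3. Total 6.
No augmenting path remains in the residual graph.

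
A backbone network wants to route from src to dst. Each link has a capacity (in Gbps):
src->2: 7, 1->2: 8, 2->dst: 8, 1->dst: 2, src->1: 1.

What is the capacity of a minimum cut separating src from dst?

Max flow = 8 (via 2 augmenting paths).
In the residual at optimum, the set reachable from src is {src}.
Cut edges: src->1 (cap 1), src->2 (cap 7). Sum = 8.

8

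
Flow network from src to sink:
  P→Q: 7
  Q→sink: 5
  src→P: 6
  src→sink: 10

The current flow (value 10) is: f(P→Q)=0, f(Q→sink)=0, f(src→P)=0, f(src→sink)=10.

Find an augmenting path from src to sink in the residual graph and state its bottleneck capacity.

src→P→Q→sink, bottleneck 5

Residual along src→P→Q→sink: src→P: 6, P→Q: 7, Q→sink: 5.
Bottleneck = min = 5.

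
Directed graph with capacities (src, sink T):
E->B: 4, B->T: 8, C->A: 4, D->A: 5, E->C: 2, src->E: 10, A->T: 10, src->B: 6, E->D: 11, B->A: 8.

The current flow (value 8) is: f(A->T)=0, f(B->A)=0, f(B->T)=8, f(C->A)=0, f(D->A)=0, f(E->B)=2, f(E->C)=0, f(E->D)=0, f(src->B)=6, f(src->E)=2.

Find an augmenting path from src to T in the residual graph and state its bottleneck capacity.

src->E->D->A->T, bottleneck 5

Residual along src->E->D->A->T: src->E: 8, E->D: 11, D->A: 5, A->T: 10.
Bottleneck = min = 5.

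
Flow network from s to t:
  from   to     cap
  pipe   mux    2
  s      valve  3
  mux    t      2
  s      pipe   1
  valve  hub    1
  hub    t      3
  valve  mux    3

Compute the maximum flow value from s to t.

3

Augment s→pipe→mux→t: bottleneck 1. Total 1.
Augment s→valve→mux→t: bottleneck 1. Total 2.
Augment s→valve→hub→t: bottleneck 1. Total 3.
No augmenting path remains in the residual graph.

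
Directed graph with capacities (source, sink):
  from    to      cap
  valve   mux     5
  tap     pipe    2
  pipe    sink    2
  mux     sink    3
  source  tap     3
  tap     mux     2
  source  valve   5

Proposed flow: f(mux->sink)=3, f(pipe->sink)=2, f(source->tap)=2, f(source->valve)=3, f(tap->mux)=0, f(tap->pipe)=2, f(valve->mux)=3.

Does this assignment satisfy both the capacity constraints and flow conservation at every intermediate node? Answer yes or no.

Every edge has 0 ≤ f(e) ≤ cap(e).
At each intermediate node, inflow equals outflow.

Yes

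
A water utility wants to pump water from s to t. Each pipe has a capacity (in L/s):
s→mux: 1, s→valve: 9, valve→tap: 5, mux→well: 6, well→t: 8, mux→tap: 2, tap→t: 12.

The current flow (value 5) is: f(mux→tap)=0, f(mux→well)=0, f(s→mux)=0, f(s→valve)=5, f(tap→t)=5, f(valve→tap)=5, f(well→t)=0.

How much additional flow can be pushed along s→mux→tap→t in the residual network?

Residual capacities along the path: s→mux: 1, mux→tap: 2, tap→t: 7.
Minimum is 1.

1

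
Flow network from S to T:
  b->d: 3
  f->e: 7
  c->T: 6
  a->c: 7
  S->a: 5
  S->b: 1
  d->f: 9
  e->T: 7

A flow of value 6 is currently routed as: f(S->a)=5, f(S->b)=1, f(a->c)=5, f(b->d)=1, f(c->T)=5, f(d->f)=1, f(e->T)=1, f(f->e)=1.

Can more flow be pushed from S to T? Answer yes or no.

No

Residual reachable from S: {S}; T is not reachable.
Saturated cut: S->a, S->b with total capacity 6 = current flow value. Flow is maximum.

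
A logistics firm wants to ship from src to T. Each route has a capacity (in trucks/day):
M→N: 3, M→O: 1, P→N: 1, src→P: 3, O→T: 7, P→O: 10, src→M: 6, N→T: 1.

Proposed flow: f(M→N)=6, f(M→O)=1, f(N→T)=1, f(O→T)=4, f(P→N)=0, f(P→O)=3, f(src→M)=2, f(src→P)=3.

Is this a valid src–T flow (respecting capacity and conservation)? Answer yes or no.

Capacity violated on M→N: flow 6 > capacity 3.

No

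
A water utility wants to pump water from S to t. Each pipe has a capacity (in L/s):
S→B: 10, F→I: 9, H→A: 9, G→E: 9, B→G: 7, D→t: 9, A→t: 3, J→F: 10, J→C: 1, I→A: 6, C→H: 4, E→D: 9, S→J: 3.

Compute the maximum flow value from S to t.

10

Augment S→J→C→H→A→t: bottleneck 1. Total 1.
Augment S→J→F→I→A→t: bottleneck 2. Total 3.
Augment S→B→G→E→D→t: bottleneck 7. Total 10.
No augmenting path remains in the residual graph.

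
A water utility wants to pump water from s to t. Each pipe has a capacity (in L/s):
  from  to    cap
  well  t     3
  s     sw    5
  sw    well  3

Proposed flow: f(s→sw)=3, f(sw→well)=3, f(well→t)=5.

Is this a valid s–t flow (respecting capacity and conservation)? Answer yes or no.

No

Capacity violated on well→t: flow 5 > capacity 3.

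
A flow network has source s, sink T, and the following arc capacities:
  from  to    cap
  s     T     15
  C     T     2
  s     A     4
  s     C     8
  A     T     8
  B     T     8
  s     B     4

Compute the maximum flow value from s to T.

25

Augment s->T: bottleneck 15. Total 15.
Augment s->A->T: bottleneck 4. Total 19.
Augment s->B->T: bottleneck 4. Total 23.
Augment s->C->T: bottleneck 2. Total 25.
No augmenting path remains in the residual graph.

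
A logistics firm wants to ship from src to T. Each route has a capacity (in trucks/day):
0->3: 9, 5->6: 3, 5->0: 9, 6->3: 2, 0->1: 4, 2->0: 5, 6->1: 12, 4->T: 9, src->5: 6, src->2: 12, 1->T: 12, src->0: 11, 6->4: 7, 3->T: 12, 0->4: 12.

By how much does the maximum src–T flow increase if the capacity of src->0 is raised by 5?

3

Original max flow = 22.
After raising cap(src->0), augmenting paths through that edge carry 3 more units.
New max flow = 25. Increase = 3.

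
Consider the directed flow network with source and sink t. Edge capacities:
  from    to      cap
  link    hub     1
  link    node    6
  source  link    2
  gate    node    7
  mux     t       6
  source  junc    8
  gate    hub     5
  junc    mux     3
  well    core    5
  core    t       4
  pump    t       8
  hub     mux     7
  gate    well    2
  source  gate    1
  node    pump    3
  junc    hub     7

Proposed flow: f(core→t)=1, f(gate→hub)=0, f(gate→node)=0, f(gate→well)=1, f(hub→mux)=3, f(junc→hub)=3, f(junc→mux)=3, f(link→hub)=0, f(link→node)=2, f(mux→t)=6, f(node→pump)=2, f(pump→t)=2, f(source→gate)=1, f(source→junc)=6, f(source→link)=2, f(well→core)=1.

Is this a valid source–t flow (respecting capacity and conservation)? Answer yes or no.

Every edge has 0 ≤ f(e) ≤ cap(e).
At each intermediate node, inflow equals outflow.

Yes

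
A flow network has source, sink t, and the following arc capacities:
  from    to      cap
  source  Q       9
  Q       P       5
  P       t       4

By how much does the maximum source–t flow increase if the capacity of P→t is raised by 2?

1

Original max flow = 4.
After raising cap(P→t), augmenting paths through that edge carry 1 more unit.
New max flow = 5. Increase = 1.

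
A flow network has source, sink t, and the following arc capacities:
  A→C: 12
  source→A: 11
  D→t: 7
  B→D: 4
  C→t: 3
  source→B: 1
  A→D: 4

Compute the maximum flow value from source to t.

8

Augment source→A→C→t: bottleneck 3. Total 3.
Augment source→A→D→t: bottleneck 4. Total 7.
Augment source→B→D→t: bottleneck 1. Total 8.
No augmenting path remains in the residual graph.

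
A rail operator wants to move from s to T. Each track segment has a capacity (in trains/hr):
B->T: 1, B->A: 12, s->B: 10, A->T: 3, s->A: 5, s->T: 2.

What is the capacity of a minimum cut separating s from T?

6

Max flow = 6 (via 3 augmenting paths).
In the residual at optimum, the set reachable from s is {A, B, s}.
Cut edges: s->T (cap 2), B->T (cap 1), A->T (cap 3). Sum = 6.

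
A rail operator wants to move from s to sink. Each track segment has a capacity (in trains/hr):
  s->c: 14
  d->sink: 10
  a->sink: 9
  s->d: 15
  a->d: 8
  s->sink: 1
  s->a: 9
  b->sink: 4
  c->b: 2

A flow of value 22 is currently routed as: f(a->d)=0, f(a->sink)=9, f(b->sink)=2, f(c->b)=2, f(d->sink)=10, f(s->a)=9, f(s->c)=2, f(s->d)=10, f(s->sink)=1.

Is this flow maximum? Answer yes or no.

Residual reachable from s: {c, d, s}; sink is not reachable.
Saturated cut: s->a, s->sink, c->b, d->sink with total capacity 22 = current flow value. Flow is maximum.

Yes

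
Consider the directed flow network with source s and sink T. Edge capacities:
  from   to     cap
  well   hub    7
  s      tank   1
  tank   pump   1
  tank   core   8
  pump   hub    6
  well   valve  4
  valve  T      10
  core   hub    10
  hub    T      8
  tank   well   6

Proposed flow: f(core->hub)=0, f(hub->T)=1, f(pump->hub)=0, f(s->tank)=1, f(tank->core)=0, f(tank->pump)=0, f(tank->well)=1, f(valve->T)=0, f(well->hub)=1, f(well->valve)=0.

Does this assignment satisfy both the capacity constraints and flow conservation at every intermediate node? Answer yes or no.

Every edge has 0 ≤ f(e) ≤ cap(e).
At each intermediate node, inflow equals outflow.

Yes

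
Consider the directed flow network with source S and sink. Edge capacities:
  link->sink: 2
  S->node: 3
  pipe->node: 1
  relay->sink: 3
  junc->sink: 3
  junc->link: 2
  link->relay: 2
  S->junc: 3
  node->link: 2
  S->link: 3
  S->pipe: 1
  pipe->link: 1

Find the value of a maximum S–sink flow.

Augment S->junc->sink: bottleneck 3. Total 3.
Augment S->link->sink: bottleneck 2. Total 5.
Augment S->link->relay->sink: bottleneck 1. Total 6.
Augment S->pipe->link->relay->sink: bottleneck 1. Total 7.
No augmenting path remains in the residual graph.

7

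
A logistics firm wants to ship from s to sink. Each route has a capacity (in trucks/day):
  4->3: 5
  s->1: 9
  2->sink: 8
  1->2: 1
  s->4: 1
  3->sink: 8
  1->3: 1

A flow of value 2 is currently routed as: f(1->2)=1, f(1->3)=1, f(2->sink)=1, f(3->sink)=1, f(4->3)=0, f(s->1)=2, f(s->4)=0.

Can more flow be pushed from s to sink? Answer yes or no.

Residual path s->4->3->sink has bottleneck 1 > 0.
Pushing 1 along it raises the flow to 3, so the given flow is not maximum.

Yes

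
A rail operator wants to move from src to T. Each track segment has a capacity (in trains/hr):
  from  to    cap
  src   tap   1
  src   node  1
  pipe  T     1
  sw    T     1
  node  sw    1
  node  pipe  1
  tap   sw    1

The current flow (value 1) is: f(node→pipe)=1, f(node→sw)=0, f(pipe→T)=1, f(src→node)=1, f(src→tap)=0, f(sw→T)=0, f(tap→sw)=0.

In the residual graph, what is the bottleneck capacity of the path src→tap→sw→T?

1

Residual capacities along the path: src→tap: 1, tap→sw: 1, sw→T: 1.
Minimum is 1.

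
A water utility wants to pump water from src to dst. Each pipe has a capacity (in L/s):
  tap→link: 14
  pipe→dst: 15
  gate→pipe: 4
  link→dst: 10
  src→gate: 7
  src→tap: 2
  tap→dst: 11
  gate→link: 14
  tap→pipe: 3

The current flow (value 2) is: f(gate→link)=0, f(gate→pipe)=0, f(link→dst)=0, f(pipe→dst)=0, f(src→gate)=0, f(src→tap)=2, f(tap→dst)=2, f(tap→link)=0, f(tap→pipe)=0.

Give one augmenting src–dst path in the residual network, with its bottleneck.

src→gate→pipe→dst, bottleneck 4

Residual along src→gate→pipe→dst: src→gate: 7, gate→pipe: 4, pipe→dst: 15.
Bottleneck = min = 4.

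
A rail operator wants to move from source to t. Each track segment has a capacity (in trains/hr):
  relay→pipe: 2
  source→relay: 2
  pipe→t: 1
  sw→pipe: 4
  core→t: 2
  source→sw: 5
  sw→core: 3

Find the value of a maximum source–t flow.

3

Augment source→relay→pipe→t: bottleneck 1. Total 1.
Augment source→sw→core→t: bottleneck 2. Total 3.
No augmenting path remains in the residual graph.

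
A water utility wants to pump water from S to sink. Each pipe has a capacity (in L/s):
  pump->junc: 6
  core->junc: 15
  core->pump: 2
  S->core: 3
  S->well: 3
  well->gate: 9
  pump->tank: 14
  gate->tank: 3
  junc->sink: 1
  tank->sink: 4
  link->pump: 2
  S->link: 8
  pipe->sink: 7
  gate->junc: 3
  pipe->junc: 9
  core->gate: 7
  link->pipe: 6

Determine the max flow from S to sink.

11

Augment S->core->junc->sink: bottleneck 1. Total 1.
Augment S->link->pipe->sink: bottleneck 6. Total 7.
Augment S->core->gate->tank->sink: bottleneck 2. Total 9.
Augment S->well->gate->tank->sink: bottleneck 1. Total 10.
Augment S->link->pump->tank->sink: bottleneck 1. Total 11.
No augmenting path remains in the residual graph.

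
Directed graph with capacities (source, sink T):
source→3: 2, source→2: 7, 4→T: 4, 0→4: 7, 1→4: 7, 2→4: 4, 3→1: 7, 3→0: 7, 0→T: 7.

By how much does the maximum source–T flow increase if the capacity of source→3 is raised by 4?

4

Original max flow = 6.
After raising cap(source→3), augmenting paths through that edge carry 4 more units.
New max flow = 10. Increase = 4.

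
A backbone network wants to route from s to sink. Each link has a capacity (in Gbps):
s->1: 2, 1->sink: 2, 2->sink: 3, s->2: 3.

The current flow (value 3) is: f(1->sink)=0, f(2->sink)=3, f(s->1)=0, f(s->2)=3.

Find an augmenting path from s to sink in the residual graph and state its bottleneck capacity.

Residual along s->1->sink: s->1: 2, 1->sink: 2.
Bottleneck = min = 2.

s->1->sink, bottleneck 2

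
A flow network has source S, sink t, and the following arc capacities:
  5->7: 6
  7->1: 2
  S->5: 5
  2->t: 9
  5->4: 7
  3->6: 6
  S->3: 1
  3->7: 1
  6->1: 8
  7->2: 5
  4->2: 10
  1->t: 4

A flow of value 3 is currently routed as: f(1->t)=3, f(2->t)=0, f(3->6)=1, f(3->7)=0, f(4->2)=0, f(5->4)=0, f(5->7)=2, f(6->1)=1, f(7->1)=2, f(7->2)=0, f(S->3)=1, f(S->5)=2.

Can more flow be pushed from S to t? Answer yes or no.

Residual path S->5->7->2->t has bottleneck 3 > 0.
Pushing 3 along it raises the flow to 6, so the given flow is not maximum.

Yes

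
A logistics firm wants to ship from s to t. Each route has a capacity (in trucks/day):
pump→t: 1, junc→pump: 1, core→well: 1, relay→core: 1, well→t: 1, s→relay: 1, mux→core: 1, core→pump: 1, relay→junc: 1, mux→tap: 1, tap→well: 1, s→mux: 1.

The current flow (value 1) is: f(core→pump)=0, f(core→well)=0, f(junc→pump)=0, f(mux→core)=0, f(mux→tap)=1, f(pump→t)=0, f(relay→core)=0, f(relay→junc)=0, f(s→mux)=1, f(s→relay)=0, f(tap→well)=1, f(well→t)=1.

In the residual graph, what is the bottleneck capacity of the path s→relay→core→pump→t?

1

Residual capacities along the path: s→relay: 1, relay→core: 1, core→pump: 1, pump→t: 1.
Minimum is 1.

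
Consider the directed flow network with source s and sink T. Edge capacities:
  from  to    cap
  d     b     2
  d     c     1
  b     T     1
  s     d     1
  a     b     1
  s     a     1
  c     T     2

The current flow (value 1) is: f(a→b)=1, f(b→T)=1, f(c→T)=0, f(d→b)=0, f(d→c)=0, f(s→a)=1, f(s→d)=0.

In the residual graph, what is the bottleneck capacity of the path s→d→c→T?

Residual capacities along the path: s→d: 1, d→c: 1, c→T: 2.
Minimum is 1.

1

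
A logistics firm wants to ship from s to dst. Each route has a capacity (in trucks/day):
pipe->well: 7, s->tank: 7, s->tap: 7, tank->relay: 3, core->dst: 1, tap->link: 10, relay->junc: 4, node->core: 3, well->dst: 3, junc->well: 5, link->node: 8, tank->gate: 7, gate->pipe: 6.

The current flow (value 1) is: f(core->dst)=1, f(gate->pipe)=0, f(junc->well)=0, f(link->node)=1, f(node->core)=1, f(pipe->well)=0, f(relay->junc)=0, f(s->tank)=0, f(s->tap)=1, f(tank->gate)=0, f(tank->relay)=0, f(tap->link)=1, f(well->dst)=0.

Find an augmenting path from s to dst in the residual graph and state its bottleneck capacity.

Residual along s->tank->relay->junc->well->dst: s->tank: 7, tank->relay: 3, relay->junc: 4, junc->well: 5, well->dst: 3.
Bottleneck = min = 3.

s->tank->relay->junc->well->dst, bottleneck 3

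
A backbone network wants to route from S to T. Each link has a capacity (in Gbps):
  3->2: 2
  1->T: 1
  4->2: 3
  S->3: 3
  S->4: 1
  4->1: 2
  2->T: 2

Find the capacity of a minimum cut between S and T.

Max flow = 3 (via 2 augmenting paths).
In the residual at optimum, the set reachable from S is {3, S}.
Cut edges: S->4 (cap 1), 3->2 (cap 2). Sum = 3.

3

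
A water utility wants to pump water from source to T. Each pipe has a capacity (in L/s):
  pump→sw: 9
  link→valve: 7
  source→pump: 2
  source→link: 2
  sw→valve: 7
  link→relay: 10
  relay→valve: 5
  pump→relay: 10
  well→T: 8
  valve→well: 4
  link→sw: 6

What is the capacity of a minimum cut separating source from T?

4

Max flow = 4 (via 2 augmenting paths).
In the residual at optimum, the set reachable from source is {source}.
Cut edges: source→link (cap 2), source→pump (cap 2). Sum = 4.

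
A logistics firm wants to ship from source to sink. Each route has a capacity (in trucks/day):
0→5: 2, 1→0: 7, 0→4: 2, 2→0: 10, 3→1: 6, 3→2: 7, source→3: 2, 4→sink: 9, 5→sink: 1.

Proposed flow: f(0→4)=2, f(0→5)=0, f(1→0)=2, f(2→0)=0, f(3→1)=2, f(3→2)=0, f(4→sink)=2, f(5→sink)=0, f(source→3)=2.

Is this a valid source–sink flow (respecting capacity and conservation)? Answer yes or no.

Yes

Every edge has 0 ≤ f(e) ≤ cap(e).
At each intermediate node, inflow equals outflow.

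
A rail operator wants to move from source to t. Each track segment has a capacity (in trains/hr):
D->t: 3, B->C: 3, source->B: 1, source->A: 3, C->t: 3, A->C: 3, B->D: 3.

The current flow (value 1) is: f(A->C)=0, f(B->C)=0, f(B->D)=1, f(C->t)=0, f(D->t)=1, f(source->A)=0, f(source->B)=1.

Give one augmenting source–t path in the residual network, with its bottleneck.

Residual along source->A->C->t: source->A: 3, A->C: 3, C->t: 3.
Bottleneck = min = 3.

source->A->C->t, bottleneck 3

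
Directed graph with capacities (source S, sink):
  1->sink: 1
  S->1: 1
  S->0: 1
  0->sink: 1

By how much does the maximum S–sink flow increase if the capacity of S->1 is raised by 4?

Original max flow = 2.
Even with extra capacity on S->1, another cut of capacity 2 remains binding.
New max flow = 2. Increase = 0.

0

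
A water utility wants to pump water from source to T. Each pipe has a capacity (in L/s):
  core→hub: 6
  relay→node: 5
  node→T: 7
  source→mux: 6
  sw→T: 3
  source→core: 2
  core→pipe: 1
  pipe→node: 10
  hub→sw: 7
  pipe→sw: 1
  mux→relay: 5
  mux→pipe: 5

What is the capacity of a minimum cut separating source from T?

Max flow = 8 (via 4 augmenting paths).
In the residual at optimum, the set reachable from source is {source}.
Cut edges: source→mux (cap 6), source→core (cap 2). Sum = 8.

8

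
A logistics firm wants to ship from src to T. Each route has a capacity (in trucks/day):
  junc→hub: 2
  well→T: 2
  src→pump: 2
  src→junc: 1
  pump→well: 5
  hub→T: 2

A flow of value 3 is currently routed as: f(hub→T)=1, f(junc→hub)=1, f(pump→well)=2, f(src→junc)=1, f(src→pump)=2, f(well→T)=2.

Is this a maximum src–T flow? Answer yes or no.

Residual reachable from src: {src}; T is not reachable.
Saturated cut: src→pump, src→junc with total capacity 3 = current flow value. Flow is maximum.

Yes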